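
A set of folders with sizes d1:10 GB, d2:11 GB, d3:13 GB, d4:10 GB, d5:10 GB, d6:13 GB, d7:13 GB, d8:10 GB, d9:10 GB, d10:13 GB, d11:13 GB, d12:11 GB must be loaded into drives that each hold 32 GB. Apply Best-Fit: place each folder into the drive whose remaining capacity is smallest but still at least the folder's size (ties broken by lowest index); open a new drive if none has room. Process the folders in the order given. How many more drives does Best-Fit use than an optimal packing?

0

Best-Fit: [10,11,10] [13,10] [13,13] [10,10,11] [13,13] → 5 drives.
Total size 137 GB; any packing needs at least ⌈137/32⌉ = 5 drives.
So 5 is already optimal.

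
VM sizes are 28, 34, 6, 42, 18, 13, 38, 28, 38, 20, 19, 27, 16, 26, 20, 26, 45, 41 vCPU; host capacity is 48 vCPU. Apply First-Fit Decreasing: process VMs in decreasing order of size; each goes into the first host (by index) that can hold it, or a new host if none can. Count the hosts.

Sorted descending: 45, 42, 41, 38, 38, 34, 28, 28, 27, 26, 26, 20, 20, 19, 18, 16, 13, 6.
45 vCPU → host 1 (remaining 3 vCPU)
42 vCPU → host 2 (remaining 6 vCPU)
41 vCPU → host 3 (remaining 7 vCPU)
38 vCPU → host 4 (remaining 10 vCPU)
38 vCPU → host 5 (remaining 10 vCPU)
34 vCPU → host 6 (remaining 14 vCPU)
28 vCPU → host 7 (remaining 20 vCPU)
28 vCPU → host 8 (remaining 20 vCPU)
27 vCPU → host 9 (remaining 21 vCPU)
26 vCPU → host 10 (remaining 22 vCPU)
26 vCPU → host 11 (remaining 22 vCPU)
20 vCPU → host 7 (remaining 0 vCPU)
20 vCPU → host 8 (remaining 0 vCPU)
19 vCPU → host 9 (remaining 2 vCPU)
18 vCPU → host 10 (remaining 4 vCPU)
16 vCPU → host 11 (remaining 6 vCPU)
13 vCPU → host 6 (remaining 1 vCPU)
6 vCPU → host 2 (remaining 0 vCPU)

11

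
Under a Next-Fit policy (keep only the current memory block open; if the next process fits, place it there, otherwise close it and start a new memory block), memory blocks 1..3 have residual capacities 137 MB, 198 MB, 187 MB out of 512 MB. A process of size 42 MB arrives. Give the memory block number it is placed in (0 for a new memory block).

3

Next-Fit only looks at memory block 3, which has 187 MB free.
42 MB fits there.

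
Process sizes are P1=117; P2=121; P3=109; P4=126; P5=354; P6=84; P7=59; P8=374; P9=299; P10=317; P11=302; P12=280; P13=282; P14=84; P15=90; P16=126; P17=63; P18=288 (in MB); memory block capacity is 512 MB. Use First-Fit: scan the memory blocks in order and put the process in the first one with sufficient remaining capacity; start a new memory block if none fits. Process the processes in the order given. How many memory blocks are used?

9

Put P1 (117 MB) in memory block 1; 395 MB remain.
Put P2 (121 MB) in memory block 1; 274 MB remain.
Put P3 (109 MB) in memory block 1; 165 MB remain.
Put P4 (126 MB) in memory block 1; 39 MB remain.
Put P5 (354 MB) in memory block 2; 158 MB remain.
Put P6 (84 MB) in memory block 2; 74 MB remain.
Put P7 (59 MB) in memory block 2; 15 MB remain.
Put P8 (374 MB) in memory block 3; 138 MB remain.
Put P9 (299 MB) in memory block 4; 213 MB remain.
Put P10 (317 MB) in memory block 5; 195 MB remain.
Put P11 (302 MB) in memory block 6; 210 MB remain.
Put P12 (280 MB) in memory block 7; 232 MB remain.
Put P13 (282 MB) in memory block 8; 230 MB remain.
Put P14 (84 MB) in memory block 3; 54 MB remain.
Put P15 (90 MB) in memory block 4; 123 MB remain.
Put P16 (126 MB) in memory block 5; 69 MB remain.
Put P17 (63 MB) in memory block 4; 60 MB remain.
Put P18 (288 MB) in memory block 9; 224 MB remain.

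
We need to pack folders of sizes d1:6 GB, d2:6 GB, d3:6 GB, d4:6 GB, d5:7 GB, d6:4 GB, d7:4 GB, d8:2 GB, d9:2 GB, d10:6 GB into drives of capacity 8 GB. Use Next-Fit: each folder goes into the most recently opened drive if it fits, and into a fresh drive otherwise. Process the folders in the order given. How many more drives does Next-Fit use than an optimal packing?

Next-Fit: [6] [6] [6] [6] [7] [4,4] [2,2] [6] → 8 drives.
Total size 49 GB; any packing needs at least ⌈49/8⌉ = 7 drives.
An optimal packing achieves that bound: [7] [6,2] [6,2] [6] [6] [6] [4,4] → 7 drives.
Excess: 8 − 7 = 1.

1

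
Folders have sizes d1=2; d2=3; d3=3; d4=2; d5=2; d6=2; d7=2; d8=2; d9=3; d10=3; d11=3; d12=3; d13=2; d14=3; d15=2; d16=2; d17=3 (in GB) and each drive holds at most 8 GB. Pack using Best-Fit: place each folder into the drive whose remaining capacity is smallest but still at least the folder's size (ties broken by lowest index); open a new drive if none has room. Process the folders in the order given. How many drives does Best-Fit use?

d1 (2 GB) → drive 1 (remaining 6 GB)
d2 (3 GB) → drive 1 (remaining 3 GB)
d3 (3 GB) → drive 1 (remaining 0 GB)
d4 (2 GB) → drive 2 (remaining 6 GB)
d5 (2 GB) → drive 2 (remaining 4 GB)
d6 (2 GB) → drive 2 (remaining 2 GB)
d7 (2 GB) → drive 2 (remaining 0 GB)
d8 (2 GB) → drive 3 (remaining 6 GB)
d9 (3 GB) → drive 3 (remaining 3 GB)
d10 (3 GB) → drive 3 (remaining 0 GB)
d11 (3 GB) → drive 4 (remaining 5 GB)
d12 (3 GB) → drive 4 (remaining 2 GB)
d13 (2 GB) → drive 4 (remaining 0 GB)
d14 (3 GB) → drive 5 (remaining 5 GB)
d15 (2 GB) → drive 5 (remaining 3 GB)
d16 (2 GB) → drive 5 (remaining 1 GB)
d17 (3 GB) → drive 6 (remaining 5 GB)
Final drives: [2,3,3] [2,2,2,2] [2,3,3] [3,3,2] [3,2,2] [3].

6 drives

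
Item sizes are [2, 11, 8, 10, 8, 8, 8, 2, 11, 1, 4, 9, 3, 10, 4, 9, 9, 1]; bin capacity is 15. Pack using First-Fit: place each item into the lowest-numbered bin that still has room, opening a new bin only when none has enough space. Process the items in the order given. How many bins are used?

11

Put 2 in bin 1; 13 remain.
Put 11 in bin 1; 2 remain.
Put 8 in bin 2; 7 remain.
Put 10 in bin 3; 5 remain.
Put 8 in bin 4; 7 remain.
Put 8 in bin 5; 7 remain.
Put 8 in bin 6; 7 remain.
Put 2 in bin 1; 0 remain.
Put 11 in bin 7; 4 remain.
Put 1 in bin 2; 6 remain.
Put 4 in bin 2; 2 remain.
Put 9 in bin 8; 6 remain.
Put 3 in bin 3; 2 remain.
Put 10 in bin 9; 5 remain.
Put 4 in bin 4; 3 remain.
Put 9 in bin 10; 6 remain.
Put 9 in bin 11; 6 remain.
Put 1 in bin 2; 1 remain.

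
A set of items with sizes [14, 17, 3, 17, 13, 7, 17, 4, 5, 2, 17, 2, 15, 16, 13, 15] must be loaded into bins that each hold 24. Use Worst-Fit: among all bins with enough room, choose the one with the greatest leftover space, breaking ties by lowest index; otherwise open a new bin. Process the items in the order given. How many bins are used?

10 bins

14 → bin 1 (remaining 10)
17 → bin 2 (remaining 7)
3 → bin 1 (remaining 7)
17 → bin 3 (remaining 7)
13 → bin 4 (remaining 11)
7 → bin 4 (remaining 4)
17 → bin 5 (remaining 7)
4 → bin 1 (remaining 3)
5 → bin 2 (remaining 2)
2 → bin 3 (remaining 5)
17 → bin 6 (remaining 7)
2 → bin 5 (remaining 5)
15 → bin 7 (remaining 9)
16 → bin 8 (remaining 8)
13 → bin 9 (remaining 11)
15 → bin 10 (remaining 9)
Final bins: [14,3,4] [17,5] [17,2] [13,7] [17,2] [17] [15] [16] [13] [15].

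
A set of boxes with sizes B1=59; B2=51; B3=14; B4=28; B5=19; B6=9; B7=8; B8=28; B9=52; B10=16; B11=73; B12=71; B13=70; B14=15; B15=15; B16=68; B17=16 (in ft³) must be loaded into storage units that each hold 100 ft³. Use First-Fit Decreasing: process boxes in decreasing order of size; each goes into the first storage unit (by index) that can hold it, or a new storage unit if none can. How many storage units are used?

Sorted descending: 73, 71, 70, 68, 59, 52, 51, 28, 28, 19, 16, 16, 15, 15, 14, 9, 8.
73 ft³ → storage unit 1 (remaining 27 ft³)
71 ft³ → storage unit 2 (remaining 29 ft³)
70 ft³ → storage unit 3 (remaining 30 ft³)
68 ft³ → storage unit 4 (remaining 32 ft³)
59 ft³ → storage unit 5 (remaining 41 ft³)
52 ft³ → storage unit 6 (remaining 48 ft³)
51 ft³ → storage unit 7 (remaining 49 ft³)
28 ft³ → storage unit 2 (remaining 1 ft³)
28 ft³ → storage unit 3 (remaining 2 ft³)
19 ft³ → storage unit 1 (remaining 8 ft³)
16 ft³ → storage unit 4 (remaining 16 ft³)
16 ft³ → storage unit 4 (remaining 0 ft³)
15 ft³ → storage unit 5 (remaining 26 ft³)
15 ft³ → storage unit 5 (remaining 11 ft³)
14 ft³ → storage unit 6 (remaining 34 ft³)
9 ft³ → storage unit 5 (remaining 2 ft³)
8 ft³ → storage unit 1 (remaining 0 ft³)
Final storage units: [73,19,8] [71,28] [70,28] [68,16,16] [59,15,15,9] [52,14] [51].

7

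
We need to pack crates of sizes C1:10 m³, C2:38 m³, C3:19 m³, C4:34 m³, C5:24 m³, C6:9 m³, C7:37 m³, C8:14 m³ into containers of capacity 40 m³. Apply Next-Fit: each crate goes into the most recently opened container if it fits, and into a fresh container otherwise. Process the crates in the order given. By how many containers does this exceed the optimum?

Next-Fit: [10] [38] [19] [34] [24,9] [37] [14] → 7 containers.
Total size 185 m³; any packing needs at least ⌈185/40⌉ = 5 containers.
An optimal packing achieves that bound: [38] [37] [34] [24,14] [19,10,9] → 5 containers.
Excess: 7 − 5 = 2.

2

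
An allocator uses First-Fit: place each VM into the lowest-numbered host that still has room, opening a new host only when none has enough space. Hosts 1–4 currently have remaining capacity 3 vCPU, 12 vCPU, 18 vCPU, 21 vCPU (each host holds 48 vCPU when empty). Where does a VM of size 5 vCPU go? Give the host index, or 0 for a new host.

Hosts with room: host 2 (12 vCPU), host 3 (18 vCPU), host 4 (21 vCPU).
The first with room is host 2.

2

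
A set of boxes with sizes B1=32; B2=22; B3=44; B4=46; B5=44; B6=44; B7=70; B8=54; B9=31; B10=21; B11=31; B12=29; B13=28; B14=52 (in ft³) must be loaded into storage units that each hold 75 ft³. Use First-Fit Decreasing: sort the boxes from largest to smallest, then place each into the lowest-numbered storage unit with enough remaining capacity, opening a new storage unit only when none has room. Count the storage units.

8 storage units

Sorted descending: 70, 54, 52, 46, 44, 44, 44, 32, 31, 31, 29, 28, 22, 21.
70 ft³ → storage unit 1 (remaining 5 ft³)
54 ft³ → storage unit 2 (remaining 21 ft³)
52 ft³ → storage unit 3 (remaining 23 ft³)
46 ft³ → storage unit 4 (remaining 29 ft³)
44 ft³ → storage unit 5 (remaining 31 ft³)
44 ft³ → storage unit 6 (remaining 31 ft³)
44 ft³ → storage unit 7 (remaining 31 ft³)
32 ft³ → storage unit 8 (remaining 43 ft³)
31 ft³ → storage unit 5 (remaining 0 ft³)
31 ft³ → storage unit 6 (remaining 0 ft³)
29 ft³ → storage unit 4 (remaining 0 ft³)
28 ft³ → storage unit 7 (remaining 3 ft³)
22 ft³ → storage unit 3 (remaining 1 ft³)
21 ft³ → storage unit 2 (remaining 0 ft³)
Final storage units: [70] [54,21] [52,22] [46,29] [44,31] [44,31] [44,28] [32].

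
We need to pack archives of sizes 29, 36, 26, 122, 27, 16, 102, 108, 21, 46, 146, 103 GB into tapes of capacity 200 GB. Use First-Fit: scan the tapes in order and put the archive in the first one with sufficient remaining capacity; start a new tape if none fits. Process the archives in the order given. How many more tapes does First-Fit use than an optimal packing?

First-Fit: [29,36,26,27,16,21] [122,46] [102] [108] [146] [103] → 6 tapes.
5 archives exceed 100 GB (half the capacity), and no two of those can share a tape, so at least 5 tapes are needed.
An optimal packing achieves that bound: [146,46] [122,36,29] [108,27,26,21,16] [103] [102] → 5 tapes.
Excess: 6 − 5 = 1.

1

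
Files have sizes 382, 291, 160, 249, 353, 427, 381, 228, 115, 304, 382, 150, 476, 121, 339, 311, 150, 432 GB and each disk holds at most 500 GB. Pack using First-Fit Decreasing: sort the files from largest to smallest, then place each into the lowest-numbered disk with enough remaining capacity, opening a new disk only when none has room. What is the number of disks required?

Sorted descending: 476, 432, 427, 382, 382, 381, 353, 339, 311, 304, 291, 249, 228, 160, 150, 150, 121, 115.
Put 476 GB in disk 1; 24 GB remain.
Put 432 GB in disk 2; 68 GB remain.
Put 427 GB in disk 3; 73 GB remain.
Put 382 GB in disk 4; 118 GB remain.
Put 382 GB in disk 5; 118 GB remain.
Put 381 GB in disk 6; 119 GB remain.
Put 353 GB in disk 7; 147 GB remain.
Put 339 GB in disk 8; 161 GB remain.
Put 311 GB in disk 9; 189 GB remain.
Put 304 GB in disk 10; 196 GB remain.
Put 291 GB in disk 11; 209 GB remain.
Put 249 GB in disk 12; 251 GB remain.
Put 228 GB in disk 12; 23 GB remain.
Put 160 GB in disk 8; 1 GB remain.
Put 150 GB in disk 9; 39 GB remain.
Put 150 GB in disk 10; 46 GB remain.
Put 121 GB in disk 7; 26 GB remain.
Put 115 GB in disk 4; 3 GB remain.

12 disks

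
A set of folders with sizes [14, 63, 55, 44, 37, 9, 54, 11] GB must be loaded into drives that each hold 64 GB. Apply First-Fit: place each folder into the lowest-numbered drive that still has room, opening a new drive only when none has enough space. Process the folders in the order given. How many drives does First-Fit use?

5

14 GB → drive 1 (remaining 50 GB)
63 GB → drive 2 (remaining 1 GB)
55 GB → drive 3 (remaining 9 GB)
44 GB → drive 1 (remaining 6 GB)
37 GB → drive 4 (remaining 27 GB)
9 GB → drive 3 (remaining 0 GB)
54 GB → drive 5 (remaining 10 GB)
11 GB → drive 4 (remaining 16 GB)
Final drives: [14,44] [63] [55,9] [37,11] [54].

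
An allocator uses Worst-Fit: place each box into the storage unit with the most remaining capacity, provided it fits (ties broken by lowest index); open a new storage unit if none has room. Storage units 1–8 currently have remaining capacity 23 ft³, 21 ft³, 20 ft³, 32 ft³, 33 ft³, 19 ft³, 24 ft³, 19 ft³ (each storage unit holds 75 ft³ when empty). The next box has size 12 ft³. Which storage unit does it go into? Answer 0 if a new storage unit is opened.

Storage units with room: storage unit 1 (23 ft³), storage unit 2 (21 ft³), storage unit 3 (20 ft³), storage unit 4 (32 ft³), storage unit 5 (33 ft³), storage unit 6 (19 ft³), storage unit 7 (24 ft³), storage unit 8 (19 ft³).
Most room is storage unit 5 with 33 ft³ free.

5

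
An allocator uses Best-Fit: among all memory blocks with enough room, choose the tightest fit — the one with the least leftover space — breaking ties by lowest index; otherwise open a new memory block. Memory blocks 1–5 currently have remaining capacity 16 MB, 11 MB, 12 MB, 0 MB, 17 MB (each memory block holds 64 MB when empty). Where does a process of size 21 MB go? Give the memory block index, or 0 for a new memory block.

0

No memory block has ≥ 21 MB free, so a new memory block is opened.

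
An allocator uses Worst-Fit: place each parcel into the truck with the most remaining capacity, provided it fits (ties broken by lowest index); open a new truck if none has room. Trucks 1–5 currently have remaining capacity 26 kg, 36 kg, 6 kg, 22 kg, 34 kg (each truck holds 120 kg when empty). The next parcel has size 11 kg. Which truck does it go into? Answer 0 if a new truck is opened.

2

Trucks with room: truck 1 (26 kg), truck 2 (36 kg), truck 4 (22 kg), truck 5 (34 kg).
Most room is truck 2 with 36 kg free.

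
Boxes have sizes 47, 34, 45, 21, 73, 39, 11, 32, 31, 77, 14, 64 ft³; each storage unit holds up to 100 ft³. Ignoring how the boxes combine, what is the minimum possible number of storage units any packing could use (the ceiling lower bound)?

Total size = 47 + 34 + 45 + 21 + 73 + 39 + 11 + 32 + 31 + 77 + 14 + 64 = 488 ft³.
⌈488 / 100⌉ = 5.

5 storage units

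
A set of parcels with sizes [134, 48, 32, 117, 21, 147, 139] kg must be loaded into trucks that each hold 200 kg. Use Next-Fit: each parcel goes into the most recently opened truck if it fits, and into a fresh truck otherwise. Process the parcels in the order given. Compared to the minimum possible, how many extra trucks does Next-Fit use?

0

Next-Fit: [134,48] [32,117,21] [147] [139] → 4 trucks.
Total size 638 kg; any packing needs at least ⌈638/200⌉ = 4 trucks.
So 4 is already optimal.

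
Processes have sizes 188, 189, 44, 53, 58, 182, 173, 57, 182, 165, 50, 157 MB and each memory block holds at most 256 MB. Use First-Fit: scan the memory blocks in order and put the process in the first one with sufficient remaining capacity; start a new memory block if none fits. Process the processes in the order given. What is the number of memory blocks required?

memory block 1: place 188 MB, 68 MB left
memory block 2: place 189 MB, 67 MB left
memory block 1: place 44 MB, 24 MB left
memory block 2: place 53 MB, 14 MB left
memory block 3: place 58 MB, 198 MB left
memory block 3: place 182 MB, 16 MB left
memory block 4: place 173 MB, 83 MB left
memory block 4: place 57 MB, 26 MB left
memory block 5: place 182 MB, 74 MB left
memory block 6: place 165 MB, 91 MB left
memory block 5: place 50 MB, 24 MB left
memory block 7: place 157 MB, 99 MB left
Final memory blocks: [188,44] [189,53] [58,182] [173,57] [182,50] [165] [157].

7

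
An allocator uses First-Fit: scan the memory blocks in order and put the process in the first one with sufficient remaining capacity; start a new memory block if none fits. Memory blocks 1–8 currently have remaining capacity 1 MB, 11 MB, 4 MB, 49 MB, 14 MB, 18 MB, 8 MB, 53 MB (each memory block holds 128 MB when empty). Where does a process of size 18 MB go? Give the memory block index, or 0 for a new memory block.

4

Memory blocks with room: memory block 4 (49 MB), memory block 6 (18 MB), memory block 8 (53 MB).
The first with room is memory block 4.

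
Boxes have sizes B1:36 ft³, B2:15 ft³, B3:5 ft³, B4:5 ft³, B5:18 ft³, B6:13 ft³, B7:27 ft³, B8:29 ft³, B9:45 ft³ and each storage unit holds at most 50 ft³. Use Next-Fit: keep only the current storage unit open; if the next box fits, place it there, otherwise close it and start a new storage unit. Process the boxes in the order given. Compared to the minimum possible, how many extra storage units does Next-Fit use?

Next-Fit: [36] [15,5,5,18] [13,27] [29] [45] → 5 storage units.
Total size 193 ft³; any packing needs at least ⌈193/50⌉ = 4 storage units.
An optimal packing achieves that bound: [45,5] [36,13] [29,18] [27,15,5] → 4 storage units.
Excess: 5 − 4 = 1.

1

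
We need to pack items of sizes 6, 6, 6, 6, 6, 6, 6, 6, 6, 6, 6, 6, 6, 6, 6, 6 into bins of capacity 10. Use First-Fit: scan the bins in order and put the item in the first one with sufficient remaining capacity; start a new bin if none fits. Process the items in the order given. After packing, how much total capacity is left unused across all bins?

6 → bin 1 (remaining 4)
6 → bin 2 (remaining 4)
6 → bin 3 (remaining 4)
6 → bin 4 (remaining 4)
6 → bin 5 (remaining 4)
6 → bin 6 (remaining 4)
6 → bin 7 (remaining 4)
6 → bin 8 (remaining 4)
6 → bin 9 (remaining 4)
6 → bin 10 (remaining 4)
6 → bin 11 (remaining 4)
6 → bin 12 (remaining 4)
6 → bin 13 (remaining 4)
6 → bin 14 (remaining 4)
6 → bin 15 (remaining 4)
6 → bin 16 (remaining 4)
16 bins × 10 = 160; used 96; unused 64.

64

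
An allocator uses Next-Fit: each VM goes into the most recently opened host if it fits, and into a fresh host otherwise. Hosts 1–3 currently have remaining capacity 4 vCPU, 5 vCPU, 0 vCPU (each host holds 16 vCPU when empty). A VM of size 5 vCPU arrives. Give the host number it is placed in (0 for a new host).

Next-Fit only looks at host 3, which has 0 vCPU free.
5 vCPU does not fit, so a new host is opened.

0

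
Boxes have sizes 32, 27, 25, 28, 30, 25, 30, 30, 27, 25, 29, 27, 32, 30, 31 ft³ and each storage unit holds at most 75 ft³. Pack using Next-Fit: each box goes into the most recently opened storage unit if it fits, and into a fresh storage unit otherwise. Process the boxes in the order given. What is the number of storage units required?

8

storage unit 1: place 32 ft³, 43 ft³ left
storage unit 1: place 27 ft³, 16 ft³ left
storage unit 2: place 25 ft³, 50 ft³ left
storage unit 2: place 28 ft³, 22 ft³ left
storage unit 3: place 30 ft³, 45 ft³ left
storage unit 3: place 25 ft³, 20 ft³ left
storage unit 4: place 30 ft³, 45 ft³ left
storage unit 4: place 30 ft³, 15 ft³ left
storage unit 5: place 27 ft³, 48 ft³ left
storage unit 5: place 25 ft³, 23 ft³ left
storage unit 6: place 29 ft³, 46 ft³ left
storage unit 6: place 27 ft³, 19 ft³ left
storage unit 7: place 32 ft³, 43 ft³ left
storage unit 7: place 30 ft³, 13 ft³ left
storage unit 8: place 31 ft³, 44 ft³ left
Final storage units: [32,27] [25,28] [30,25] [30,30] [27,25] [29,27] [32,30] [31].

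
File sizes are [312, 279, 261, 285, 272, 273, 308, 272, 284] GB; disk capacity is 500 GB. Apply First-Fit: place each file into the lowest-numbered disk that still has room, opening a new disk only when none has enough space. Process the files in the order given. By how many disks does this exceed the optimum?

First-Fit: [312] [279] [261] [285] [272] [273] [308] [272] [284] → 9 disks.
9 files exceed 250 GB (half the capacity), and no two of those can share a disk, so at least 9 disks are needed.
So 9 is already optimal.

0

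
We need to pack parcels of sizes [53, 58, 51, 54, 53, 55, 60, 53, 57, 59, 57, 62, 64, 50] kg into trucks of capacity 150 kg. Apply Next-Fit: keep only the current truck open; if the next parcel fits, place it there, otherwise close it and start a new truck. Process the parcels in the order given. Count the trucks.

7 trucks

truck 1: place 53 kg, 97 kg left
truck 1: place 58 kg, 39 kg left
truck 2: place 51 kg, 99 kg left
truck 2: place 54 kg, 45 kg left
truck 3: place 53 kg, 97 kg left
truck 3: place 55 kg, 42 kg left
truck 4: place 60 kg, 90 kg left
truck 4: place 53 kg, 37 kg left
truck 5: place 57 kg, 93 kg left
truck 5: place 59 kg, 34 kg left
truck 6: place 57 kg, 93 kg left
truck 6: place 62 kg, 31 kg left
truck 7: place 64 kg, 86 kg left
truck 7: place 50 kg, 36 kg left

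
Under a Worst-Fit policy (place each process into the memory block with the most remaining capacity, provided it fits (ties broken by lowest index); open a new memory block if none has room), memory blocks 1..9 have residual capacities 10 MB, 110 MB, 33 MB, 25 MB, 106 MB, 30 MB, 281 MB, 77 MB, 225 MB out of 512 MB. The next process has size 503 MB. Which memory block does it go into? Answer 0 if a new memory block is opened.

No memory block has ≥ 503 MB free, so a new memory block is opened.

0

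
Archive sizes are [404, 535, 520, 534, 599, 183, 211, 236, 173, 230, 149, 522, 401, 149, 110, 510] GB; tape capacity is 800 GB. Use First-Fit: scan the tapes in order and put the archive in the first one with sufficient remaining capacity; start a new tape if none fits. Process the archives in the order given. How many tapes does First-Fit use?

8

tape 1: place 404 GB, 396 GB left
tape 2: place 535 GB, 265 GB left
tape 3: place 520 GB, 280 GB left
tape 4: place 534 GB, 266 GB left
tape 5: place 599 GB, 201 GB left
tape 1: place 183 GB, 213 GB left
tape 1: place 211 GB, 2 GB left
tape 2: place 236 GB, 29 GB left
tape 3: place 173 GB, 107 GB left
tape 4: place 230 GB, 36 GB left
tape 5: place 149 GB, 52 GB left
tape 6: place 522 GB, 278 GB left
tape 7: place 401 GB, 399 GB left
tape 6: place 149 GB, 129 GB left
tape 6: place 110 GB, 19 GB left
tape 8: place 510 GB, 290 GB left
Final tapes: [404,183,211] [535,236] [520,173] [534,230] [599,149] [522,149,110] [401] [510].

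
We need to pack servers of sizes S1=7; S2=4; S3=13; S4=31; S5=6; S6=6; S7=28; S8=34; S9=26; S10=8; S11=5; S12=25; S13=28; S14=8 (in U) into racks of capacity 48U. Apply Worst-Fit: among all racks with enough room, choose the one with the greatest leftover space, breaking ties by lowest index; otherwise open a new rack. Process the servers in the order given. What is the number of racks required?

rack 1: place S1 (7U), 41U left
rack 1: place S2 (4U), 37U left
rack 1: place S3 (13U), 24U left
rack 2: place S4 (31U), 17U left
rack 1: place S5 (6U), 18U left
rack 1: place S6 (6U), 12U left
rack 3: place S7 (28U), 20U left
rack 4: place S8 (34U), 14U left
rack 5: place S9 (26U), 22U left
rack 5: place S10 (8U), 14U left
rack 3: place S11 (5U), 15U left
rack 6: place S12 (25U), 23U left
rack 7: place S13 (28U), 20U left
rack 6: place S14 (8U), 15U left
Final racks: [7,4,13,6,6] [31] [28,5] [34] [26,8] [25,8] [28].

7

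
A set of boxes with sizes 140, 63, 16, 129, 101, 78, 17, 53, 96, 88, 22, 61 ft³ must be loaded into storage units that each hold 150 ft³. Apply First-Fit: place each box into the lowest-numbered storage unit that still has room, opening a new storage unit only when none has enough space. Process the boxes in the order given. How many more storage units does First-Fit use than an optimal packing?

First-Fit: [140] [63,16,17,53] [129] [101,22] [78,61] [96] [88] → 7 storage units.
Total size 864 ft³; any packing needs at least ⌈864/150⌉ = 6 storage units.
An optimal packing achieves that bound: [140] [129,17] [101,22,16] [96,53] [88,61] [78,63] → 6 storage units.
Excess: 7 − 6 = 1.

1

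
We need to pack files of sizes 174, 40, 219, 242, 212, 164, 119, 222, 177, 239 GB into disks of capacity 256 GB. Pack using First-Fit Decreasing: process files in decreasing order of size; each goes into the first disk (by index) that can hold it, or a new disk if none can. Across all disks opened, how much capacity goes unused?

Sorted descending: 242, 239, 222, 219, 212, 177, 174, 164, 119, 40.
242 GB → disk 1 (remaining 14 GB)
239 GB → disk 2 (remaining 17 GB)
222 GB → disk 3 (remaining 34 GB)
219 GB → disk 4 (remaining 37 GB)
212 GB → disk 5 (remaining 44 GB)
177 GB → disk 6 (remaining 79 GB)
174 GB → disk 7 (remaining 82 GB)
164 GB → disk 8 (remaining 92 GB)
119 GB → disk 9 (remaining 137 GB)
40 GB → disk 5 (remaining 4 GB)
9 disks × 256 GB = 2304 GB; used 1808 GB; unused 496 GB.

496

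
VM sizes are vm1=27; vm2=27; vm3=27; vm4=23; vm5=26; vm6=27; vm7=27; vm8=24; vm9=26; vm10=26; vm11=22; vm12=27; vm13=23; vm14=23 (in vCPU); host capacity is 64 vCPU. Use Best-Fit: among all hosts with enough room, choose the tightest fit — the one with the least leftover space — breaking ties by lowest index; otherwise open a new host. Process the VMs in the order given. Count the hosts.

vm1 (27 vCPU) → host 1 (remaining 37 vCPU)
vm2 (27 vCPU) → host 1 (remaining 10 vCPU)
vm3 (27 vCPU) → host 2 (remaining 37 vCPU)
vm4 (23 vCPU) → host 2 (remaining 14 vCPU)
vm5 (26 vCPU) → host 3 (remaining 38 vCPU)
vm6 (27 vCPU) → host 3 (remaining 11 vCPU)
vm7 (27 vCPU) → host 4 (remaining 37 vCPU)
vm8 (24 vCPU) → host 4 (remaining 13 vCPU)
vm9 (26 vCPU) → host 5 (remaining 38 vCPU)
vm10 (26 vCPU) → host 5 (remaining 12 vCPU)
vm11 (22 vCPU) → host 6 (remaining 42 vCPU)
vm12 (27 vCPU) → host 6 (remaining 15 vCPU)
vm13 (23 vCPU) → host 7 (remaining 41 vCPU)
vm14 (23 vCPU) → host 7 (remaining 18 vCPU)
Final hosts: [27,27] [27,23] [26,27] [27,24] [26,26] [22,27] [23,23].

7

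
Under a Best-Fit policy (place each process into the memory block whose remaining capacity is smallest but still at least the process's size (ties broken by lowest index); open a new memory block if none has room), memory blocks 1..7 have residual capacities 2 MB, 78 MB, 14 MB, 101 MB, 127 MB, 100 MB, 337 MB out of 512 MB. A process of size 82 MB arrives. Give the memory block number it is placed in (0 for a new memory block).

Memory blocks with room: memory block 4 (101 MB), memory block 5 (127 MB), memory block 6 (100 MB), memory block 7 (337 MB).
Tightest fit is memory block 6 with 100 MB free.

6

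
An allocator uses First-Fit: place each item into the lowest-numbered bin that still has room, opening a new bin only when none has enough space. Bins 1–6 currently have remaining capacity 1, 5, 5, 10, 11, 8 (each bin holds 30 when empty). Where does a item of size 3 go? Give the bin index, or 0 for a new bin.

Bins with room: bin 2 (5), bin 3 (5), bin 4 (10), bin 5 (11), bin 6 (8).
The first with room is bin 2.

2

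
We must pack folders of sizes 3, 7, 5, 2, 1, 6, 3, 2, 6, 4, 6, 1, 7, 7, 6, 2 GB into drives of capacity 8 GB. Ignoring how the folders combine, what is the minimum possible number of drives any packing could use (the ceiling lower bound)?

Total size = 3 + 7 + 5 + 2 + 1 + 6 + 3 + 2 + 6 + 4 + 6 + 1 + 7 + 7 + 6 + 2 = 68 GB.
⌈68 / 8⌉ = 9.

9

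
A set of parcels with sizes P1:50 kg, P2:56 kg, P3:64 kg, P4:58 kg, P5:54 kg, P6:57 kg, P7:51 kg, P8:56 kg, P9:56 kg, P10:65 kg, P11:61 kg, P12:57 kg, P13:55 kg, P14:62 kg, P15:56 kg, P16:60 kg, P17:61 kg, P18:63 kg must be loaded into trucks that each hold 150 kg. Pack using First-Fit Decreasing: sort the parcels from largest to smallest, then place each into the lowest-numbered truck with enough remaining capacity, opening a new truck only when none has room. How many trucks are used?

Sorted descending: 65, 64, 63, 62, 61, 61, 60, 58, 57, 57, 56, 56, 56, 56, 55, 54, 51, 50.
Put 65 kg in truck 1; 85 kg remain.
Put 64 kg in truck 1; 21 kg remain.
Put 63 kg in truck 2; 87 kg remain.
Put 62 kg in truck 2; 25 kg remain.
Put 61 kg in truck 3; 89 kg remain.
Put 61 kg in truck 3; 28 kg remain.
Put 60 kg in truck 4; 90 kg remain.
Put 58 kg in truck 4; 32 kg remain.
Put 57 kg in truck 5; 93 kg remain.
Put 57 kg in truck 5; 36 kg remain.
Put 56 kg in truck 6; 94 kg remain.
Put 56 kg in truck 6; 38 kg remain.
Put 56 kg in truck 7; 94 kg remain.
Put 56 kg in truck 7; 38 kg remain.
Put 55 kg in truck 8; 95 kg remain.
Put 54 kg in truck 8; 41 kg remain.
Put 51 kg in truck 9; 99 kg remain.
Put 50 kg in truck 9; 49 kg remain.
Final trucks: [65,64] [63,62] [61,61] [60,58] [57,57] [56,56] [56,56] [55,54] [51,50].

9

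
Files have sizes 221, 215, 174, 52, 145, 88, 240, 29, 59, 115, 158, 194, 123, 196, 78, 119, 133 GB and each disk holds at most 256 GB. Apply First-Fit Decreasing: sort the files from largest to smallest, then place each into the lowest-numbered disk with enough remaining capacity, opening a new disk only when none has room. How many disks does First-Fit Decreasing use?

Sorted descending: 240, 221, 215, 196, 194, 174, 158, 145, 133, 123, 119, 115, 88, 78, 59, 52, 29.
240 GB → disk 1 (remaining 16 GB)
221 GB → disk 2 (remaining 35 GB)
215 GB → disk 3 (remaining 41 GB)
196 GB → disk 4 (remaining 60 GB)
194 GB → disk 5 (remaining 62 GB)
174 GB → disk 6 (remaining 82 GB)
158 GB → disk 7 (remaining 98 GB)
145 GB → disk 8 (remaining 111 GB)
133 GB → disk 9 (remaining 123 GB)
123 GB → disk 9 (remaining 0 GB)
119 GB → disk 10 (remaining 137 GB)
115 GB → disk 10 (remaining 22 GB)
88 GB → disk 7 (remaining 10 GB)
78 GB → disk 6 (remaining 4 GB)
59 GB → disk 4 (remaining 1 GB)
52 GB → disk 5 (remaining 10 GB)
29 GB → disk 2 (remaining 6 GB)
Final disks: [240] [221,29] [215] [196,59] [194,52] [174,78] [158,88] [145] [133,123] [119,115].

10 disks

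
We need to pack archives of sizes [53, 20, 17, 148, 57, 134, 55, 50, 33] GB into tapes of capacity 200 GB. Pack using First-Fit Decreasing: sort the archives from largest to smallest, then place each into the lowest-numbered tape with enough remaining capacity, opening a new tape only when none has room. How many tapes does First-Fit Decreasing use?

3 tapes

Sorted descending: 148, 134, 57, 55, 53, 50, 33, 20, 17.
tape 1: place 148 GB, 52 GB left
tape 2: place 134 GB, 66 GB left
tape 2: place 57 GB, 9 GB left
tape 3: place 55 GB, 145 GB left
tape 3: place 53 GB, 92 GB left
tape 1: place 50 GB, 2 GB left
tape 3: place 33 GB, 59 GB left
tape 3: place 20 GB, 39 GB left
tape 3: place 17 GB, 22 GB left
Final tapes: [148,50] [134,57] [55,53,33,20,17].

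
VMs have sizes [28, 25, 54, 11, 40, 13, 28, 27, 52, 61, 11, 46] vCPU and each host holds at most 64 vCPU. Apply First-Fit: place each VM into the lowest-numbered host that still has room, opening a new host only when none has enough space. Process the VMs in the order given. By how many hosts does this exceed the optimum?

0

First-Fit: [28,25,11] [54] [40,13,11] [28,27] [52] [61] [46] → 7 hosts.
Total size 396 vCPU; any packing needs at least ⌈396/64⌉ = 7 hosts.
So 7 is already optimal.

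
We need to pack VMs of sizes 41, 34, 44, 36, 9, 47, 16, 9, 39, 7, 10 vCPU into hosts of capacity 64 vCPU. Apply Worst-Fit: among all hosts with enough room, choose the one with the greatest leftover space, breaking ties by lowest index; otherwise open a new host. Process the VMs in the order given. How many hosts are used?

6

host 1: place 41 vCPU, 23 vCPU left
host 2: place 34 vCPU, 30 vCPU left
host 3: place 44 vCPU, 20 vCPU left
host 4: place 36 vCPU, 28 vCPU left
host 2: place 9 vCPU, 21 vCPU left
host 5: place 47 vCPU, 17 vCPU left
host 4: place 16 vCPU, 12 vCPU left
host 1: place 9 vCPU, 14 vCPU left
host 6: place 39 vCPU, 25 vCPU left
host 6: place 7 vCPU, 18 vCPU left
host 2: place 10 vCPU, 11 vCPU left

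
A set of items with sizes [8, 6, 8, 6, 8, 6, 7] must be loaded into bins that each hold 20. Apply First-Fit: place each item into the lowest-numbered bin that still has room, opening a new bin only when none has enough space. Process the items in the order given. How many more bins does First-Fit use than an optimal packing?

0

First-Fit: [8,6,6] [8,8] [6,7] → 3 bins.
Total size 49; any packing needs at least ⌈49/20⌉ = 3 bins.
So 3 is already optimal.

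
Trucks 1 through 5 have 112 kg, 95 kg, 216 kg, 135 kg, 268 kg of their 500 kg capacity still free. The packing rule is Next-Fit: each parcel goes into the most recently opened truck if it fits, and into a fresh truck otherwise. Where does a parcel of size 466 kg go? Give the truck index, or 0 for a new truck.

Next-Fit only looks at truck 5, which has 268 kg free.
466 kg does not fit, so a new truck is opened.

0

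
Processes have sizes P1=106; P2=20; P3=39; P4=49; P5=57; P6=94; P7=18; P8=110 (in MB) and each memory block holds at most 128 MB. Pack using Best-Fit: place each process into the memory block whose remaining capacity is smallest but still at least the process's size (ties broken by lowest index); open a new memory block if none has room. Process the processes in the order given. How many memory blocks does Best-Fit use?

5

P1 (106 MB) → memory block 1 (remaining 22 MB)
P2 (20 MB) → memory block 1 (remaining 2 MB)
P3 (39 MB) → memory block 2 (remaining 89 MB)
P4 (49 MB) → memory block 2 (remaining 40 MB)
P5 (57 MB) → memory block 3 (remaining 71 MB)
P6 (94 MB) → memory block 4 (remaining 34 MB)
P7 (18 MB) → memory block 4 (remaining 16 MB)
P8 (110 MB) → memory block 5 (remaining 18 MB)
Final memory blocks: [106,20] [39,49] [57] [94,18] [110].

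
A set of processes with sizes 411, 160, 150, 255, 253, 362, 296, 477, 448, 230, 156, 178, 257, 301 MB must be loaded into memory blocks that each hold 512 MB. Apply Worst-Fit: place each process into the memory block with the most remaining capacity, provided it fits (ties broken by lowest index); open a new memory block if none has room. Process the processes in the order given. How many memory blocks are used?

411 MB → memory block 1 (remaining 101 MB)
160 MB → memory block 2 (remaining 352 MB)
150 MB → memory block 2 (remaining 202 MB)
255 MB → memory block 3 (remaining 257 MB)
253 MB → memory block 3 (remaining 4 MB)
362 MB → memory block 4 (remaining 150 MB)
296 MB → memory block 5 (remaining 216 MB)
477 MB → memory block 6 (remaining 35 MB)
448 MB → memory block 7 (remaining 64 MB)
230 MB → memory block 8 (remaining 282 MB)
156 MB → memory block 8 (remaining 126 MB)
178 MB → memory block 5 (remaining 38 MB)
257 MB → memory block 9 (remaining 255 MB)
301 MB → memory block 10 (remaining 211 MB)
Final memory blocks: [411] [160,150] [255,253] [362] [296,178] [477] [448] [230,156] [257] [301].

10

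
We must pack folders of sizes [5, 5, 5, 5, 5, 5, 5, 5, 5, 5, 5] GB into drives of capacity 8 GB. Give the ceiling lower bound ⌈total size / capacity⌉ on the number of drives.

7

Total size = 5 + 5 + 5 + 5 + 5 + 5 + 5 + 5 + 5 + 5 + 5 = 55 GB.
⌈55 / 8⌉ = 7.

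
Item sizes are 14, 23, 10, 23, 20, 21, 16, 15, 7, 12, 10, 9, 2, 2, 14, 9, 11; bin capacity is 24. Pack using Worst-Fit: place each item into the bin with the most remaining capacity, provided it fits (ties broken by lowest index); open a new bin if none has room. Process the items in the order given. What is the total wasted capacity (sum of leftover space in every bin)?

46

Put 14 in bin 1; 10 remain.
Put 23 in bin 2; 1 remain.
Put 10 in bin 1; 0 remain.
Put 23 in bin 3; 1 remain.
Put 20 in bin 4; 4 remain.
Put 21 in bin 5; 3 remain.
Put 16 in bin 6; 8 remain.
Put 15 in bin 7; 9 remain.
Put 7 in bin 7; 2 remain.
Put 12 in bin 8; 12 remain.
Put 10 in bin 8; 2 remain.
Put 9 in bin 9; 15 remain.
Put 2 in bin 9; 13 remain.
Put 2 in bin 9; 11 remain.
Put 14 in bin 10; 10 remain.
Put 9 in bin 9; 2 remain.
Put 11 in bin 11; 13 remain.
11 bins × 24 = 264; used 218; unused 46.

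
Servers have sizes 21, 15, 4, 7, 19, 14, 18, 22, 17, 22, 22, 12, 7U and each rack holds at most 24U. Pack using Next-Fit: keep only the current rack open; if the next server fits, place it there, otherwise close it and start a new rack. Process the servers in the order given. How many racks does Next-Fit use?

rack 1: place 21U, 3U left
rack 2: place 15U, 9U left
rack 2: place 4U, 5U left
rack 3: place 7U, 17U left
rack 4: place 19U, 5U left
rack 5: place 14U, 10U left
rack 6: place 18U, 6U left
rack 7: place 22U, 2U left
rack 8: place 17U, 7U left
rack 9: place 22U, 2U left
rack 10: place 22U, 2U left
rack 11: place 12U, 12U left
rack 11: place 7U, 5U left
Final racks: [21] [15,4] [7] [19] [14] [18] [22] [17] [22] [22] [12,7].

11 racks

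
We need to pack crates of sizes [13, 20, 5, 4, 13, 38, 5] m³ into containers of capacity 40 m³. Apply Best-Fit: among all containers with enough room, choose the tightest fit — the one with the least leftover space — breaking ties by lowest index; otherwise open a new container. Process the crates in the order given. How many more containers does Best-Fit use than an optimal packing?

0

Best-Fit: [13,20,5] [4,13,5] [38] → 3 containers.
Total size 98 m³; any packing needs at least ⌈98/40⌉ = 3 containers.
So 3 is already optimal.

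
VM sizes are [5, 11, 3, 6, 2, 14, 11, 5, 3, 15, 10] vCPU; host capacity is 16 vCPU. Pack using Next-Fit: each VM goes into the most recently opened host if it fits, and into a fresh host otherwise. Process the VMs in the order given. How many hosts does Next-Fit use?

7

5 vCPU → host 1 (remaining 11 vCPU)
11 vCPU → host 1 (remaining 0 vCPU)
3 vCPU → host 2 (remaining 13 vCPU)
6 vCPU → host 2 (remaining 7 vCPU)
2 vCPU → host 2 (remaining 5 vCPU)
14 vCPU → host 3 (remaining 2 vCPU)
11 vCPU → host 4 (remaining 5 vCPU)
5 vCPU → host 4 (remaining 0 vCPU)
3 vCPU → host 5 (remaining 13 vCPU)
15 vCPU → host 6 (remaining 1 vCPU)
10 vCPU → host 7 (remaining 6 vCPU)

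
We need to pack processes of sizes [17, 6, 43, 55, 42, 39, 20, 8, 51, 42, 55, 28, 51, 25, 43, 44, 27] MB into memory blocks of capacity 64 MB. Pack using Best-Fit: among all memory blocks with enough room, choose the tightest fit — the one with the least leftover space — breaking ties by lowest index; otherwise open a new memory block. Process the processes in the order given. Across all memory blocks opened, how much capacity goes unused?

memory block 1: place 17 MB, 47 MB left
memory block 1: place 6 MB, 41 MB left
memory block 2: place 43 MB, 21 MB left
memory block 3: place 55 MB, 9 MB left
memory block 4: place 42 MB, 22 MB left
memory block 1: place 39 MB, 2 MB left
memory block 2: place 20 MB, 1 MB left
memory block 3: place 8 MB, 1 MB left
memory block 5: place 51 MB, 13 MB left
memory block 6: place 42 MB, 22 MB left
memory block 7: place 55 MB, 9 MB left
memory block 8: place 28 MB, 36 MB left
memory block 9: place 51 MB, 13 MB left
memory block 8: place 25 MB, 11 MB left
memory block 10: place 43 MB, 21 MB left
memory block 11: place 44 MB, 20 MB left
memory block 12: place 27 MB, 37 MB left
12 memory blocks × 64 MB = 768 MB; used 596 MB; unused 172 MB.

172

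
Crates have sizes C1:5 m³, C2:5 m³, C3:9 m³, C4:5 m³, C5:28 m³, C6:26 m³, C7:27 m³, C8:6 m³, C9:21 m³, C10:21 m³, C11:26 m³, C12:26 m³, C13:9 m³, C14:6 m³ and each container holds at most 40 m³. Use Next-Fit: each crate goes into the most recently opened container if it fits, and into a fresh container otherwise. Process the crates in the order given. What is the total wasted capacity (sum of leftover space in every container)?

Put C1 (5 m³) in container 1; 35 m³ remain.
Put C2 (5 m³) in container 1; 30 m³ remain.
Put C3 (9 m³) in container 1; 21 m³ remain.
Put C4 (5 m³) in container 1; 16 m³ remain.
Put C5 (28 m³) in container 2; 12 m³ remain.
Put C6 (26 m³) in container 3; 14 m³ remain.
Put C7 (27 m³) in container 4; 13 m³ remain.
Put C8 (6 m³) in container 4; 7 m³ remain.
Put C9 (21 m³) in container 5; 19 m³ remain.
Put C10 (21 m³) in container 6; 19 m³ remain.
Put C11 (26 m³) in container 7; 14 m³ remain.
Put C12 (26 m³) in container 8; 14 m³ remain.
Put C13 (9 m³) in container 8; 5 m³ remain.
Put C14 (6 m³) in container 9; 34 m³ remain.
9 containers × 40 m³ = 360 m³; used 220 m³; unused 140 m³.

140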